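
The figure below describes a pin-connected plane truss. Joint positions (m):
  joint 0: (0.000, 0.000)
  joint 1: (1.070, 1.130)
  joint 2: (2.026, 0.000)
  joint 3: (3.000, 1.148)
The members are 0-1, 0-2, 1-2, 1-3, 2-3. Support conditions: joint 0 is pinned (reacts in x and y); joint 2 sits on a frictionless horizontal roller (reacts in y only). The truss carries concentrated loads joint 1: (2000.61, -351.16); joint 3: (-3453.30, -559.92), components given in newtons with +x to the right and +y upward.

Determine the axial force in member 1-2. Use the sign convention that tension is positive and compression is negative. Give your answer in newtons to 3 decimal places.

469.296

N=4 nodes, M=5 members, R=3 reactions → 2N=8, M+R=8
member 0 (0-1): L=1.5562, (cx,cy)=(0.6876,0.7261)
member 1 (0-2): L=2.0260, (cx,cy)=(1.0000,0.0000)
member 2 (1-2): L=1.4801, (cx,cy)=(0.6459,-0.7634)
member 3 (1-3): L=1.9301, (cx,cy)=(1.0000,0.0093)
member 4 (2-3): L=1.5055, (cx,cy)=(0.6470,0.7625)
solve A·x = −loads:
  F[0-1] = -1015.5825 N (compression)
  F[0-2] = -754.4096 N (compression)
  F[1-2] = +469.2963 N (tension)
  F[1-3] = -3002.1308 N (compression)
  F[2-3] = -697.5762 N (compression)
  Rx@0 = +1452.6900 N
  Ry@0 = +737.4363 N
  Ry@2 = +173.6437 N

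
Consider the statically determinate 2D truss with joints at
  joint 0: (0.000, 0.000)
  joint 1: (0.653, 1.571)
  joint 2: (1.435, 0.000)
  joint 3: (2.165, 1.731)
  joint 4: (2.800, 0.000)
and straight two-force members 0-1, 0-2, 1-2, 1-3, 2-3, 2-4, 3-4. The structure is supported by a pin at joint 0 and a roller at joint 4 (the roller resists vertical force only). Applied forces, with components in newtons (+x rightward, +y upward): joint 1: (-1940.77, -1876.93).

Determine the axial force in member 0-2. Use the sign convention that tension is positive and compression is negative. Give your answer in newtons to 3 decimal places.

N=5 nodes, M=7 members, R=3 reactions → 2N=10, M+R=10
member 0 (0-1): L=1.7013, (cx,cy)=(0.3838,0.9234)
member 1 (0-2): L=1.4350, (cx,cy)=(1.0000,0.0000)
member 2 (1-2): L=1.7549, (cx,cy)=(0.4456,-0.8952)
member 3 (1-3): L=1.5204, (cx,cy)=(0.9944,0.1052)
member 4 (2-3): L=1.8786, (cx,cy)=(0.3886,0.9214)
member 5 (2-4): L=1.3650, (cx,cy)=(1.0000,0.0000)
member 6 (3-4): L=1.8438, (cx,cy)=(0.3444,-0.9388)
solve A·x = −loads:
  F[0-1] = -2737.8109 N (compression)
  F[0-2] = -889.9372 N (compression)
  F[1-2] = +790.9314 N (tension)
  F[1-3] = +540.4855 N (tension)
  F[2-3] = -768.4491 N (compression)
  F[2-4] = -238.8802 N (compression)
  F[3-4] = +693.6166 N (tension)
  Rx@0 = +1940.7700 N
  Ry@0 = +2528.1137 N
  Ry@4 = -651.1837 N

-889.937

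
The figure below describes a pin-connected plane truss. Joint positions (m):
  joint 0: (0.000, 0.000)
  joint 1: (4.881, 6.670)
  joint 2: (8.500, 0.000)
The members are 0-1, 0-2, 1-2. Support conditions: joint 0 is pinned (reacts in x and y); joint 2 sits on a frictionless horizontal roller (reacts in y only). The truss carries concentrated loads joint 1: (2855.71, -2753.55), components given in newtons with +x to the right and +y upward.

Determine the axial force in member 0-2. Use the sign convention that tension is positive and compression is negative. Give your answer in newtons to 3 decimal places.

2073.778

N=3 nodes, M=3 members, R=3 reactions → 2N=6, M+R=6
member 0 (0-1): L=8.2652, (cx,cy)=(0.5906,0.8070)
member 1 (0-2): L=8.5000, (cx,cy)=(1.0000,0.0000)
member 2 (1-2): L=7.5885, (cx,cy)=(0.4769,-0.8790)
solve A·x = −loads:
  F[0-1] = +1324.0731 N (tension)
  F[0-2] = +2073.7782 N (tension)
  F[1-2] = -4348.4292 N (compression)
  Rx@0 = -2855.7100 N
  Ry@0 = -1068.5280 N
  Ry@2 = +3822.0780 N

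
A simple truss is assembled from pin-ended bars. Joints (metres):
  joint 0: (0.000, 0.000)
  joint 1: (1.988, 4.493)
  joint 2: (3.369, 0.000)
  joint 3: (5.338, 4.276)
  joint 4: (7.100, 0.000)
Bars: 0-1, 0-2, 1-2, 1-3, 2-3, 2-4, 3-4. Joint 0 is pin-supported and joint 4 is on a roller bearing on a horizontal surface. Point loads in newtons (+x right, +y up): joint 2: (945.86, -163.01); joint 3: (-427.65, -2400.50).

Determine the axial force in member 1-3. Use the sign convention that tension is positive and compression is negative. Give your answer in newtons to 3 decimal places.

N=5 nodes, M=7 members, R=3 reactions → 2N=10, M+R=10
member 0 (0-1): L=4.9132, (cx,cy)=(0.4046,0.9145)
member 1 (0-2): L=3.3690, (cx,cy)=(1.0000,0.0000)
member 2 (1-2): L=4.7004, (cx,cy)=(0.2938,-0.9559)
member 3 (1-3): L=3.3570, (cx,cy)=(0.9979,-0.0646)
member 4 (2-3): L=4.7076, (cx,cy)=(0.4183,0.9083)
member 5 (2-4): L=3.7310, (cx,cy)=(1.0000,0.0000)
member 6 (3-4): L=4.6248, (cx,cy)=(0.3810,-0.9246)
solve A·x = −loads:
  F[0-1] = -1026.7499 N (compression)
  F[0-2] = +933.6609 N (tension)
  F[1-2] = +1030.9770 N (tension)
  F[1-3] = -719.8593 N (compression)
  F[2-3] = -905.4748 N (compression)
  F[2-4] = +669.4306 N (tension)
  F[3-4] = -1757.0862 N (compression)
  Rx@0 = -518.2100 N
  Ry@0 = +938.9440 N
  Ry@4 = +1624.5660 N

-719.859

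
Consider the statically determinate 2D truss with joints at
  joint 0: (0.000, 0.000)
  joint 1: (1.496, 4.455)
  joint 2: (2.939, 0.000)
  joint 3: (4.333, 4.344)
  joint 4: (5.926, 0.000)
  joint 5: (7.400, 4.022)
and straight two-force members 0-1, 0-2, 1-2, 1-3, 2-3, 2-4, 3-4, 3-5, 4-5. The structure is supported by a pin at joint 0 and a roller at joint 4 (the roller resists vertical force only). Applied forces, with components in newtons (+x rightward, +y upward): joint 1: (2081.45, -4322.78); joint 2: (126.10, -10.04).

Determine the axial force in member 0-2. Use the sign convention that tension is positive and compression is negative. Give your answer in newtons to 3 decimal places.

N=6 nodes, M=9 members, R=3 reactions → 2N=12, M+R=12
member 0 (0-1): L=4.6995, (cx,cy)=(0.3183,0.9480)
member 1 (0-2): L=2.9390, (cx,cy)=(1.0000,0.0000)
member 2 (1-2): L=4.6829, (cx,cy)=(0.3081,-0.9513)
member 3 (1-3): L=2.8392, (cx,cy)=(0.9992,-0.0391)
member 4 (2-3): L=4.5622, (cx,cy)=(0.3056,0.9522)
member 5 (2-4): L=2.9870, (cx,cy)=(1.0000,0.0000)
member 6 (3-4): L=4.6269, (cx,cy)=(0.3443,-0.9389)
member 7 (3-5): L=3.0839, (cx,cy)=(0.9945,-0.1044)
member 8 (4-5): L=4.2836, (cx,cy)=(0.3441,0.9389)
solve A·x = −loads:
  F[0-1] = -1763.5342 N (compression)
  F[0-2] = +2768.9422 N (tension)
  F[1-2] = -2712.2636 N (compression)
  F[1-3] = -1808.4562 N (compression)
  F[2-3] = +2720.4299 N (tension)
  F[2-4] = +975.8324 N (tension)
  F[3-4] = -2834.3101 N (compression)
  F[3-5] = +0.0000 N (tension)
  F[4-5] = -0.0000 N (compression)
  Rx@0 = -2207.5500 N
  Ry@0 = +1671.7930 N
  Ry@4 = +2661.0270 N

2768.942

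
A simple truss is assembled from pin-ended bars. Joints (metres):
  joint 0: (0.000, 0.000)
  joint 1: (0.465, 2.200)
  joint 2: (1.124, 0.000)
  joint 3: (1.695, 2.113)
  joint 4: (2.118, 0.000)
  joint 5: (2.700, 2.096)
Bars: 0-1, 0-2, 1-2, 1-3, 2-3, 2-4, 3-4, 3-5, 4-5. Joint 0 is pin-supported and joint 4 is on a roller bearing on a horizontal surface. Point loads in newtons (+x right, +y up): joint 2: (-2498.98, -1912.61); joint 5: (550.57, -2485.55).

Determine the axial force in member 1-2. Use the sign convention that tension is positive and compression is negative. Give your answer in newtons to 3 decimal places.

-357.466

N=6 nodes, M=9 members, R=3 reactions → 2N=12, M+R=12
member 0 (0-1): L=2.2486, (cx,cy)=(0.2068,0.9784)
member 1 (0-2): L=1.1240, (cx,cy)=(1.0000,0.0000)
member 2 (1-2): L=2.2966, (cx,cy)=(0.2869,-0.9579)
member 3 (1-3): L=1.2331, (cx,cy)=(0.9975,-0.0706)
member 4 (2-3): L=2.1888, (cx,cy)=(0.2609,0.9654)
member 5 (2-4): L=0.9940, (cx,cy)=(1.0000,0.0000)
member 6 (3-4): L=2.1549, (cx,cy)=(0.1963,-0.9805)
member 7 (3-5): L=1.0051, (cx,cy)=(0.9999,-0.0169)
member 8 (4-5): L=2.1753, (cx,cy)=(0.2675,0.9635)
solve A·x = −loads:
  F[0-1] = +337.5371 N (tension)
  F[0-2] = -2018.2109 N (compression)
  F[1-2] = -357.4663 N (compression)
  F[1-3] = +172.8060 N (tension)
  F[2-3] = +2335.9303 N (tension)
  F[2-4] = -231.1900 N (compression)
  F[3-4] = -2308.6555 N (compression)
  F[3-5] = +1235.1133 N (tension)
  F[4-5] = -2557.9111 N (compression)
  Rx@0 = +1948.4100 N
  Ry@0 = -330.2410 N
  Ry@4 = +4728.4010 N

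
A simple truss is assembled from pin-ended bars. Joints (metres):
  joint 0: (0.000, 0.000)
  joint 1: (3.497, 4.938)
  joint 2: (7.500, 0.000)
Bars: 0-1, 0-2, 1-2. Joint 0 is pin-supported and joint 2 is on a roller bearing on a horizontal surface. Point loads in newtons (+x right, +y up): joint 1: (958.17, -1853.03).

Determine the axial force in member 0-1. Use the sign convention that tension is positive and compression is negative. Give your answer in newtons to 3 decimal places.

-438.883

N=3 nodes, M=3 members, R=3 reactions → 2N=6, M+R=6
member 0 (0-1): L=6.0509, (cx,cy)=(0.5779,0.8161)
member 1 (0-2): L=7.5000, (cx,cy)=(1.0000,0.0000)
member 2 (1-2): L=6.3567, (cx,cy)=(0.6297,-0.7768)
solve A·x = −loads:
  F[0-1] = -438.8828 N (compression)
  F[0-2] = +1211.8156 N (tension)
  F[1-2] = -1924.3490 N (compression)
  Rx@0 = -958.1700 N
  Ry@0 = +358.1648 N
  Ry@2 = +1494.8652 N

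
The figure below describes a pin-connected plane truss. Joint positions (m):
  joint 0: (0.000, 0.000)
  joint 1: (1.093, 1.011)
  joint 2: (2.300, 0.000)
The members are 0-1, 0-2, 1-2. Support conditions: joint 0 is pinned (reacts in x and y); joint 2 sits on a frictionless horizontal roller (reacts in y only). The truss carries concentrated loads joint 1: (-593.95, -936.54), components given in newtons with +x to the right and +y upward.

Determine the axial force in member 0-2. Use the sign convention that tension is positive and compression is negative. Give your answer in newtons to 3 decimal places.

219.648

N=3 nodes, M=3 members, R=3 reactions → 2N=6, M+R=6
member 0 (0-1): L=1.4889, (cx,cy)=(0.7341,0.6790)
member 1 (0-2): L=2.3000, (cx,cy)=(1.0000,0.0000)
member 2 (1-2): L=1.5745, (cx,cy)=(0.7666,-0.6421)
solve A·x = −loads:
  F[0-1] = -1108.2815 N (compression)
  F[0-2] = +219.6481 N (tension)
  F[1-2] = -286.5206 N (compression)
  Rx@0 = +593.9500 N
  Ry@0 = +752.5597 N
  Ry@2 = +183.9803 N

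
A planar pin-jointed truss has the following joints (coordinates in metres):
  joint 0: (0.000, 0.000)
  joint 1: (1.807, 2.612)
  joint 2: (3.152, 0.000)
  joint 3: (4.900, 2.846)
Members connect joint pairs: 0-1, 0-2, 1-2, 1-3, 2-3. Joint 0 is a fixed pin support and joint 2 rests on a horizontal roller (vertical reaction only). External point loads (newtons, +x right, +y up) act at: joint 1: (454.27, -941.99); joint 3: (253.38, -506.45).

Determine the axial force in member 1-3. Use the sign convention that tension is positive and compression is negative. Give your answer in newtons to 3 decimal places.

N=4 nodes, M=5 members, R=3 reactions → 2N=8, M+R=8
member 0 (0-1): L=3.1761, (cx,cy)=(0.5689,0.8224)
member 1 (0-2): L=3.1520, (cx,cy)=(1.0000,0.0000)
member 2 (1-2): L=2.9380, (cx,cy)=(0.4578,-0.8891)
member 3 (1-3): L=3.1018, (cx,cy)=(0.9972,0.0754)
member 4 (2-3): L=3.3399, (cx,cy)=(0.5234,0.8521)
solve A·x = −loads:
  F[0-1] = +588.6876 N (tension)
  F[0-2] = +372.7270 N (tension)
  F[1-2] = -1553.7120 N (compression)
  F[1-3] = +593.6366 N (tension)
  F[2-3] = -646.9038 N (compression)
  Rx@0 = -707.6500 N
  Ry@0 = -484.1278 N
  Ry@2 = +1932.5678 N

593.637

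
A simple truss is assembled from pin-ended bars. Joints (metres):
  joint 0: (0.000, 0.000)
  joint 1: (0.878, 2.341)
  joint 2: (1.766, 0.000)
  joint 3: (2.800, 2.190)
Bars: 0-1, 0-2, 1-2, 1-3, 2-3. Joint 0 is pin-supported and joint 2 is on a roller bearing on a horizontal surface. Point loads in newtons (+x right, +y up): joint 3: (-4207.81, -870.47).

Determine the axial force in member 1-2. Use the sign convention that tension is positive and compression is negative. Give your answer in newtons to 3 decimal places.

5343.384

N=4 nodes, M=5 members, R=3 reactions → 2N=8, M+R=8
member 0 (0-1): L=2.5002, (cx,cy)=(0.3512,0.9363)
member 1 (0-2): L=1.7660, (cx,cy)=(1.0000,0.0000)
member 2 (1-2): L=2.5038, (cx,cy)=(0.3547,-0.9350)
member 3 (1-3): L=1.9279, (cx,cy)=(0.9969,-0.0783)
member 4 (2-3): L=2.4218, (cx,cy)=(0.4270,0.9043)
solve A·x = −loads:
  F[0-1] = -5028.6638 N (compression)
  F[0-2] = -2441.9078 N (compression)
  F[1-2] = +5343.3839 N (tension)
  F[1-3] = -3672.3013 N (compression)
  F[2-3] = -1280.6880 N (compression)
  Rx@0 = +4207.8100 N
  Ry@0 = +4708.4020 N
  Ry@2 = -3837.9320 N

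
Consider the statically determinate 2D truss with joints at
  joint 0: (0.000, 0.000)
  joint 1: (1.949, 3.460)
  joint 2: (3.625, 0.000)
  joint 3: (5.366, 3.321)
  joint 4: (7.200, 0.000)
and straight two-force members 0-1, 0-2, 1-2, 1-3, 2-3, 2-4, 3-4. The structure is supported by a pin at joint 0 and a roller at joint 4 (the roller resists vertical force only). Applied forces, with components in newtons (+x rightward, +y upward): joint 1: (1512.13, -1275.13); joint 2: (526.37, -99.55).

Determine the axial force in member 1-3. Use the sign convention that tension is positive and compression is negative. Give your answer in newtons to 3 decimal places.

N=5 nodes, M=7 members, R=3 reactions → 2N=10, M+R=10
member 0 (0-1): L=3.9712, (cx,cy)=(0.4908,0.8713)
member 1 (0-2): L=3.6250, (cx,cy)=(1.0000,0.0000)
member 2 (1-2): L=3.8446, (cx,cy)=(0.4359,-0.9000)
member 3 (1-3): L=3.4198, (cx,cy)=(0.9992,-0.0406)
member 4 (2-3): L=3.7497, (cx,cy)=(0.4643,0.8857)
member 5 (2-4): L=3.5750, (cx,cy)=(1.0000,0.0000)
member 6 (3-4): L=3.7938, (cx,cy)=(0.4834,-0.8754)
solve A·x = −loads:
  F[0-1] = -290.0634 N (compression)
  F[0-2] = +2180.8594 N (tension)
  F[1-2] = -1082.5846 N (compression)
  F[1-3] = -1183.5237 N (compression)
  F[2-3] = +1212.4641 N (tension)
  F[2-4] = +619.5914 N (tension)
  F[3-4] = -1281.6683 N (compression)
  Rx@0 = -2038.5000 N
  Ry@0 = +252.7263 N
  Ry@4 = +1121.9537 N

-1183.524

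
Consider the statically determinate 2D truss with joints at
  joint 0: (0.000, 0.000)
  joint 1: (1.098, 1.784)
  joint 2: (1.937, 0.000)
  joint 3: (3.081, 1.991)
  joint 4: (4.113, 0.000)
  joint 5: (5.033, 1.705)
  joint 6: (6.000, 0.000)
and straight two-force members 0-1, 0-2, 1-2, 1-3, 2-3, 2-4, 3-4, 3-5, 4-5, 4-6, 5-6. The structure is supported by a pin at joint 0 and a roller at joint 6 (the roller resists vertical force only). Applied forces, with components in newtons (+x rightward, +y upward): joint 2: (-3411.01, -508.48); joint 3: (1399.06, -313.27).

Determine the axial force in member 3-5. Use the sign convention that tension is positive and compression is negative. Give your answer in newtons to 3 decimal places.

-818.167

N=7 nodes, M=11 members, R=3 reactions → 2N=14, M+R=14
member 0 (0-1): L=2.0948, (cx,cy)=(0.5242,0.8516)
member 1 (0-2): L=1.9370, (cx,cy)=(1.0000,0.0000)
member 2 (1-2): L=1.9714, (cx,cy)=(0.4256,-0.9049)
member 3 (1-3): L=1.9938, (cx,cy)=(0.9946,0.1038)
member 4 (2-3): L=2.2963, (cx,cy)=(0.4982,0.8671)
member 5 (2-4): L=2.1760, (cx,cy)=(1.0000,0.0000)
member 6 (3-4): L=2.2426, (cx,cy)=(0.4602,-0.8878)
member 7 (3-5): L=1.9728, (cx,cy)=(0.9894,-0.1450)
member 8 (4-5): L=1.9374, (cx,cy)=(0.4749,0.8801)
member 9 (4-6): L=1.8870, (cx,cy)=(1.0000,0.0000)
member 10 (5-6): L=1.9601, (cx,cy)=(0.4933,-0.8698)
solve A·x = −loads:
  F[0-1] = -38.1351 N (compression)
  F[0-2] = -1991.9615 N (compression)
  F[1-2] = +32.0118 N (tension)
  F[1-3] = -33.7946 N (compression)
  F[2-3] = +553.0309 N (tension)
  F[2-4] = +1157.1514 N (tension)
  F[3-4] = -755.4044 N (compression)
  F[3-5] = -818.1670 N (compression)
  F[4-5] = +762.0700 N (tension)
  F[4-6] = +447.6406 N (tension)
  F[5-6] = -907.3777 N (compression)
  Rx@0 = +2011.9500 N
  Ry@0 = +32.4768 N
  Ry@6 = +789.2732 N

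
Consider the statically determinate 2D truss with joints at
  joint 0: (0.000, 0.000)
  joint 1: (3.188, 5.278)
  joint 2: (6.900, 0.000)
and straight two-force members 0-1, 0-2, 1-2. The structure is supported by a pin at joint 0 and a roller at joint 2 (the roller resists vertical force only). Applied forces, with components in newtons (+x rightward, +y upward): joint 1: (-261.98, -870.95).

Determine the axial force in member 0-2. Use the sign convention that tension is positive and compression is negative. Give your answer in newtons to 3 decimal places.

142.072

N=3 nodes, M=3 members, R=3 reactions → 2N=6, M+R=6
member 0 (0-1): L=6.1661, (cx,cy)=(0.5170,0.8560)
member 1 (0-2): L=6.9000, (cx,cy)=(1.0000,0.0000)
member 2 (1-2): L=6.4526, (cx,cy)=(0.5753,-0.8180)
solve A·x = −loads:
  F[0-1] = -781.4990 N (compression)
  F[0-2] = +142.0719 N (tension)
  F[1-2] = -246.9652 N (compression)
  Rx@0 = +261.9800 N
  Ry@0 = +668.9416 N
  Ry@2 = +202.0084 N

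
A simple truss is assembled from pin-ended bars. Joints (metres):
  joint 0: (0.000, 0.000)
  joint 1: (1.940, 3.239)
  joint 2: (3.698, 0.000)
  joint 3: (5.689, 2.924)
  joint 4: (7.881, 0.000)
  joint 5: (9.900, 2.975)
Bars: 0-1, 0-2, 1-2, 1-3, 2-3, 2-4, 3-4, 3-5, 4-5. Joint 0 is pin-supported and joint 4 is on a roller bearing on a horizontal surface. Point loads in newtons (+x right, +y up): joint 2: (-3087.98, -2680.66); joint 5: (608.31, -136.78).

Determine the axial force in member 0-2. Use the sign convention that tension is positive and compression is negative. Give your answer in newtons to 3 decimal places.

-1786.000

N=6 nodes, M=9 members, R=3 reactions → 2N=12, M+R=12
member 0 (0-1): L=3.7755, (cx,cy)=(0.5138,0.8579)
member 1 (0-2): L=3.6980, (cx,cy)=(1.0000,0.0000)
member 2 (1-2): L=3.6853, (cx,cy)=(0.4770,-0.8789)
member 3 (1-3): L=3.7622, (cx,cy)=(0.9965,-0.0837)
member 4 (2-3): L=3.5375, (cx,cy)=(0.5628,0.8266)
member 5 (2-4): L=4.1830, (cx,cy)=(1.0000,0.0000)
member 6 (3-4): L=3.6544, (cx,cy)=(0.5998,-0.8001)
member 7 (3-5): L=4.2113, (cx,cy)=(0.9999,0.0121)
member 8 (4-5): L=3.5954, (cx,cy)=(0.5615,0.8274)
solve A·x = −loads:
  F[0-1] = -1349.9894 N (compression)
  F[0-2] = -1786.0003 N (compression)
  F[1-2] = +1450.1837 N (tension)
  F[1-3] = -1390.3269 N (compression)
  F[2-3] = +1701.1292 N (tension)
  F[2-4] = +1036.3119 N (tension)
  F[3-4] = -1892.1341 N (compression)
  F[3-5] = +706.9989 N (tension)
  F[4-5] = -175.6518 N (compression)
  Rx@0 = +2479.6700 N
  Ry@0 = +1158.1423 N
  Ry@4 = +1659.2977 N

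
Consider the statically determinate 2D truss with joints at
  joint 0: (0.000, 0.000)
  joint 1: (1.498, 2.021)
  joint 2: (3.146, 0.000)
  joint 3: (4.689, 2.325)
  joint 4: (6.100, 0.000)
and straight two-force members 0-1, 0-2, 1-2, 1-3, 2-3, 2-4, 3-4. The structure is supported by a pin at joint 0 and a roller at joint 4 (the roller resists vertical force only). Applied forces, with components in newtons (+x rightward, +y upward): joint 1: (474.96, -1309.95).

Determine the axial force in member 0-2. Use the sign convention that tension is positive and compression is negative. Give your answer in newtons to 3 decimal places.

N=5 nodes, M=7 members, R=3 reactions → 2N=10, M+R=10
member 0 (0-1): L=2.5156, (cx,cy)=(0.5955,0.8034)
member 1 (0-2): L=3.1460, (cx,cy)=(1.0000,0.0000)
member 2 (1-2): L=2.6077, (cx,cy)=(0.6320,-0.7750)
member 3 (1-3): L=3.2054, (cx,cy)=(0.9955,0.0948)
member 4 (2-3): L=2.7904, (cx,cy)=(0.5530,0.8332)
member 5 (2-4): L=2.9540, (cx,cy)=(1.0000,0.0000)
member 6 (3-4): L=2.7197, (cx,cy)=(0.5188,-0.8549)
solve A·x = −loads:
  F[0-1] = -1034.2641 N (compression)
  F[0-2] = +1090.8381 N (tension)
  F[1-2] = -697.9980 N (compression)
  F[1-3] = -652.6709 N (compression)
  F[2-3] = +649.2359 N (tension)
  F[2-4] = +290.7261 N (tension)
  F[3-4] = -560.3657 N (compression)
  Rx@0 = -474.9600 N
  Ry@0 = +830.9009 N
  Ry@4 = +479.0491 N

1090.838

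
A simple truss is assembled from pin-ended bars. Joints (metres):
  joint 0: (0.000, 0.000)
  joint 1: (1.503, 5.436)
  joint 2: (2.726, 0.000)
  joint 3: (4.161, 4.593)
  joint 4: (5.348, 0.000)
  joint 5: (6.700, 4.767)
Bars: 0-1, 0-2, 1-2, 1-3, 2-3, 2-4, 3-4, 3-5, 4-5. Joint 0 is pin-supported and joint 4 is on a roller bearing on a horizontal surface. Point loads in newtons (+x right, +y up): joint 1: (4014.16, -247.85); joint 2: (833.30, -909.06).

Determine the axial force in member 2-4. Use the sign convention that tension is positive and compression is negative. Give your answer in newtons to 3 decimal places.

1192.230

N=6 nodes, M=9 members, R=3 reactions → 2N=12, M+R=12
member 0 (0-1): L=5.6400, (cx,cy)=(0.2665,0.9638)
member 1 (0-2): L=2.7260, (cx,cy)=(1.0000,0.0000)
member 2 (1-2): L=5.5719, (cx,cy)=(0.2195,-0.9756)
member 3 (1-3): L=2.7885, (cx,cy)=(0.9532,-0.3023)
member 4 (2-3): L=4.8120, (cx,cy)=(0.2982,0.9545)
member 5 (2-4): L=2.6220, (cx,cy)=(1.0000,0.0000)
member 6 (3-4): L=4.7439, (cx,cy)=(0.2502,-0.9682)
member 7 (3-5): L=2.5450, (cx,cy)=(0.9977,0.0684)
member 8 (4-5): L=4.9550, (cx,cy)=(0.2729,0.9621)
solve A·x = −loads:
  F[0-1] = +3586.0064 N (tension)
  F[0-2] = +3891.8200 N (tension)
  F[1-2] = -3017.8268 N (compression)
  F[1-3] = -2513.7450 N (compression)
  F[2-3] = +4036.9818 N (tension)
  F[2-4] = +1192.2299 N (tension)
  F[3-4] = -4764.8048 N (compression)
  F[3-5] = -0.0000 N (compression)
  F[4-5] = +0.0000 N (tension)
  Rx@0 = -4847.4600 N
  Ry@0 = -3456.3267 N
  Ry@4 = +4613.2367 N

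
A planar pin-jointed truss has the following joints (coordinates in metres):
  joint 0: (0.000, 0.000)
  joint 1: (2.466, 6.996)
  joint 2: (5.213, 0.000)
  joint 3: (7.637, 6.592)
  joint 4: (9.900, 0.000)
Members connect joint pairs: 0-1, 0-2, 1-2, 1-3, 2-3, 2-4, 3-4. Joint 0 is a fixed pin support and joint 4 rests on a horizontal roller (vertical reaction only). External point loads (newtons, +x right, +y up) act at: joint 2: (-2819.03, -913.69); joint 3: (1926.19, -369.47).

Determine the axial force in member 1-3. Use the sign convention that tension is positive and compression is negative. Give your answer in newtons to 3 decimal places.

N=5 nodes, M=7 members, R=3 reactions → 2N=10, M+R=10
member 0 (0-1): L=7.4179, (cx,cy)=(0.3324,0.9431)
member 1 (0-2): L=5.2130, (cx,cy)=(1.0000,0.0000)
member 2 (1-2): L=7.5160, (cx,cy)=(0.3655,-0.9308)
member 3 (1-3): L=5.1868, (cx,cy)=(0.9970,-0.0779)
member 4 (2-3): L=7.0235, (cx,cy)=(0.3451,0.9386)
member 5 (2-4): L=4.6870, (cx,cy)=(1.0000,0.0000)
member 6 (3-4): L=6.9696, (cx,cy)=(0.3247,-0.9458)
solve A·x = −loads:
  F[0-1] = +811.7085 N (tension)
  F[0-2] = -1162.6838 N (compression)
  F[1-2] = -871.8368 N (compression)
  F[1-3] = +590.2828 N (tension)
  F[2-3] = +1838.1516 N (tension)
  F[2-4] = +703.3091 N (tension)
  F[3-4] = -2166.0620 N (compression)
  Rx@0 = +892.8400 N
  Ry@0 = -765.5423 N
  Ry@4 = +2048.7023 N

590.283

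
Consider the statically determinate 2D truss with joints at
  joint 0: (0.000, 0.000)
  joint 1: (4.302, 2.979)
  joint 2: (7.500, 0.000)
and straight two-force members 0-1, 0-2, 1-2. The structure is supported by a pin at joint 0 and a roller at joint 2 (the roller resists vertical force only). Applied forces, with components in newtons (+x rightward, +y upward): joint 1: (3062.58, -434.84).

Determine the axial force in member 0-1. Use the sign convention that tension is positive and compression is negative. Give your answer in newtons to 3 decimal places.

N=3 nodes, M=3 members, R=3 reactions → 2N=6, M+R=6
member 0 (0-1): L=5.2327, (cx,cy)=(0.8221,0.5693)
member 1 (0-2): L=7.5000, (cx,cy)=(1.0000,0.0000)
member 2 (1-2): L=4.3705, (cx,cy)=(0.7317,-0.6816)
solve A·x = −loads:
  F[0-1] = +1811.0698 N (tension)
  F[0-2] = +1573.6447 N (tension)
  F[1-2] = -2150.6196 N (compression)
  Rx@0 = -3062.5800 N
  Ry@0 = -1031.0410 N
  Ry@2 = +1465.8810 N

1811.070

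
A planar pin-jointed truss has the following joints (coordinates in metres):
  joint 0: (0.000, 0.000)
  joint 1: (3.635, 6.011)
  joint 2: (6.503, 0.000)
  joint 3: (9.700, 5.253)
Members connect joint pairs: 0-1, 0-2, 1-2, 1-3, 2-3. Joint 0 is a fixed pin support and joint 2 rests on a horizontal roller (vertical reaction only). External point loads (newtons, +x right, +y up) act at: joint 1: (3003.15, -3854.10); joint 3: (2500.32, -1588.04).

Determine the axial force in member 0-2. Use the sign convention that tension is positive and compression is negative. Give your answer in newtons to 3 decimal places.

3159.195

N=4 nodes, M=5 members, R=3 reactions → 2N=8, M+R=8
member 0 (0-1): L=7.0246, (cx,cy)=(0.5175,0.8557)
member 1 (0-2): L=6.5030, (cx,cy)=(1.0000,0.0000)
member 2 (1-2): L=6.6601, (cx,cy)=(0.4306,-0.9025)
member 3 (1-3): L=6.1122, (cx,cy)=(0.9923,-0.1240)
member 4 (2-3): L=6.1494, (cx,cy)=(0.5199,0.8542)
solve A·x = −loads:
  F[0-1] = +4530.3025 N (tension)
  F[0-2] = +3159.1952 N (tension)
  F[1-2] = -9011.6964 N (compression)
  F[1-3] = +3246.8164 N (tension)
  F[2-3] = -1387.6627 N (compression)
  Rx@0 = -5503.4700 N
  Ry@0 = -3876.5986 N
  Ry@2 = +9318.7386 N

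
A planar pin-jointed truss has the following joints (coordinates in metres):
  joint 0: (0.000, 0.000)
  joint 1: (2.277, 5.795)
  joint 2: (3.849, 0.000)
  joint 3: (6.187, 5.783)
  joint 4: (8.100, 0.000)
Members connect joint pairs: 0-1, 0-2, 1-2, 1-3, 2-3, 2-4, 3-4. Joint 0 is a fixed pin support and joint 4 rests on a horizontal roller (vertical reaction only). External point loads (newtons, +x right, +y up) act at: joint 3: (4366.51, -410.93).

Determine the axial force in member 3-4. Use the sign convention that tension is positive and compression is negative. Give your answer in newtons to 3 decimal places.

-3614.220

N=5 nodes, M=7 members, R=3 reactions → 2N=10, M+R=10
member 0 (0-1): L=6.2263, (cx,cy)=(0.3657,0.9307)
member 1 (0-2): L=3.8490, (cx,cy)=(1.0000,0.0000)
member 2 (1-2): L=6.0044, (cx,cy)=(0.2618,-0.9651)
member 3 (1-3): L=3.9100, (cx,cy)=(1.0000,-0.0031)
member 4 (2-3): L=6.2377, (cx,cy)=(0.3748,0.9271)
member 5 (2-4): L=4.2510, (cx,cy)=(1.0000,0.0000)
member 6 (3-4): L=6.0912, (cx,cy)=(0.3141,-0.9494)
solve A·x = −loads:
  F[0-1] = +3245.2182 N (tension)
  F[0-2] = +3179.7109 N (tension)
  F[1-2] = -3135.9654 N (compression)
  F[1-3] = +2007.8250 N (tension)
  F[2-3] = +3264.5735 N (tension)
  F[2-4] = +1135.0815 N (tension)
  F[3-4] = -3614.2201 N (compression)
  Rx@0 = -4366.5100 N
  Ry@0 = -3020.4220 N
  Ry@4 = +3431.3520 N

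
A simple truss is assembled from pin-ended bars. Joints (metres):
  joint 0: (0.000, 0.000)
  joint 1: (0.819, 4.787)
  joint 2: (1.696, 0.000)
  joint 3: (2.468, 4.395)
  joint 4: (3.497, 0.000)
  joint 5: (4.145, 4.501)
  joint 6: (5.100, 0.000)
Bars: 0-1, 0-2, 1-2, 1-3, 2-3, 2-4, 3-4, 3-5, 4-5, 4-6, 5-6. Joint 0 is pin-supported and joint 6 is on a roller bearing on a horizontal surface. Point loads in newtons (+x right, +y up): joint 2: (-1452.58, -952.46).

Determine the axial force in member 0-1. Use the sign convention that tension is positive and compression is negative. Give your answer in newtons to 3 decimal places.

-644.957

N=7 nodes, M=11 members, R=3 reactions → 2N=14, M+R=14
member 0 (0-1): L=4.8566, (cx,cy)=(0.1686,0.9857)
member 1 (0-2): L=1.6960, (cx,cy)=(1.0000,0.0000)
member 2 (1-2): L=4.8667, (cx,cy)=(0.1802,-0.9836)
member 3 (1-3): L=1.6950, (cx,cy)=(0.9729,-0.2313)
member 4 (2-3): L=4.4623, (cx,cy)=(0.1730,0.9849)
member 5 (2-4): L=1.8010, (cx,cy)=(1.0000,0.0000)
member 6 (3-4): L=4.5139, (cx,cy)=(0.2280,-0.9737)
member 7 (3-5): L=1.6803, (cx,cy)=(0.9980,0.0631)
member 8 (4-5): L=4.5474, (cx,cy)=(0.1425,0.9898)
member 9 (4-6): L=1.6030, (cx,cy)=(1.0000,0.0000)
member 10 (5-6): L=4.6012, (cx,cy)=(0.2076,-0.9782)
solve A·x = −loads:
  F[0-1] = -644.9574 N (compression)
  F[0-2] = -1343.8156 N (compression)
  F[1-2] = +703.2126 N (tension)
  F[1-3] = -242.0493 N (compression)
  F[2-3] = +264.7519 N (tension)
  F[2-4] = +189.6834 N (tension)
  F[3-4] = -332.6954 N (compression)
  F[3-5] = -114.0678 N (compression)
  F[4-5] = +327.2751 N (tension)
  F[4-6] = +67.2043 N (tension)
  F[5-6] = -323.7907 N (compression)
  Rx@0 = +1452.5800 N
  Ry@0 = +635.7204 N
  Ry@6 = +316.7396 N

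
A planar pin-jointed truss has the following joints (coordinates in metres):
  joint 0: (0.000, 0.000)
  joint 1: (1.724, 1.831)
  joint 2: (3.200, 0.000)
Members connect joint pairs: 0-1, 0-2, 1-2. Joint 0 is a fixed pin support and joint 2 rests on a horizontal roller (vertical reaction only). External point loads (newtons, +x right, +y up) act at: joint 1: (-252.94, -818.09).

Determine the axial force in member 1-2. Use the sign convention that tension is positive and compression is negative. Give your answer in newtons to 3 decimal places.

N=3 nodes, M=3 members, R=3 reactions → 2N=6, M+R=6
member 0 (0-1): L=2.5149, (cx,cy)=(0.6855,0.7281)
member 1 (0-2): L=3.2000, (cx,cy)=(1.0000,0.0000)
member 2 (1-2): L=2.3518, (cx,cy)=(0.6276,-0.7785)
solve A·x = −loads:
  F[0-1] = -717.0744 N (compression)
  F[0-2] = +238.6242 N (tension)
  F[1-2] = -380.2203 N (compression)
  Rx@0 = +252.9400 N
  Ry@0 = +522.0731 N
  Ry@2 = +296.0169 N

-380.220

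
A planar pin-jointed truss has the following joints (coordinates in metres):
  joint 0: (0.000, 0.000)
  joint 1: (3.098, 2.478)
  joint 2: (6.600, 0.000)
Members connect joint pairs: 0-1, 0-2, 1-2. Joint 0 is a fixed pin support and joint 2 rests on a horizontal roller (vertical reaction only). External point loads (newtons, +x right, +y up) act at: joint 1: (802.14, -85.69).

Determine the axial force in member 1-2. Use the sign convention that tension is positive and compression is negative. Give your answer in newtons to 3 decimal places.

-591.032

N=3 nodes, M=3 members, R=3 reactions → 2N=6, M+R=6
member 0 (0-1): L=3.9671, (cx,cy)=(0.7809,0.6246)
member 1 (0-2): L=6.6000, (cx,cy)=(1.0000,0.0000)
member 2 (1-2): L=4.2900, (cx,cy)=(0.8163,-0.5776)
solve A·x = −loads:
  F[0-1] = +409.3592 N (tension)
  F[0-2] = +482.4641 N (tension)
  F[1-2] = -591.0316 N (compression)
  Rx@0 = -802.1400 N
  Ry@0 = -255.6995 N
  Ry@2 = +341.3895 N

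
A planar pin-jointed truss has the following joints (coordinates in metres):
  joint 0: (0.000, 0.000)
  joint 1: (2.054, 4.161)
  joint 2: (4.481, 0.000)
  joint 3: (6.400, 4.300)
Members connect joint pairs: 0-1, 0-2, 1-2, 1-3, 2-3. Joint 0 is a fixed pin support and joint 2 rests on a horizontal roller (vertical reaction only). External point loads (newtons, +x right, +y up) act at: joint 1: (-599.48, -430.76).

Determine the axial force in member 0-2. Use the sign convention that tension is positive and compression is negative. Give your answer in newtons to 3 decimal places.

N=4 nodes, M=5 members, R=3 reactions → 2N=8, M+R=8
member 0 (0-1): L=4.6403, (cx,cy)=(0.4426,0.8967)
member 1 (0-2): L=4.4810, (cx,cy)=(1.0000,0.0000)
member 2 (1-2): L=4.8171, (cx,cy)=(0.5038,-0.8638)
member 3 (1-3): L=4.3482, (cx,cy)=(0.9995,0.0320)
member 4 (2-3): L=4.7088, (cx,cy)=(0.4075,0.9132)
solve A·x = −loads:
  F[0-1] = -880.9836 N (compression)
  F[0-2] = -209.5222 N (compression)
  F[1-2] = +415.8570 N (tension)
  F[1-3] = +0.0000 N (tension)
  F[2-3] = -0.0000 N (compression)
  Rx@0 = +599.4800 N
  Ry@0 = +789.9779 N
  Ry@2 = -359.2179 N

-209.522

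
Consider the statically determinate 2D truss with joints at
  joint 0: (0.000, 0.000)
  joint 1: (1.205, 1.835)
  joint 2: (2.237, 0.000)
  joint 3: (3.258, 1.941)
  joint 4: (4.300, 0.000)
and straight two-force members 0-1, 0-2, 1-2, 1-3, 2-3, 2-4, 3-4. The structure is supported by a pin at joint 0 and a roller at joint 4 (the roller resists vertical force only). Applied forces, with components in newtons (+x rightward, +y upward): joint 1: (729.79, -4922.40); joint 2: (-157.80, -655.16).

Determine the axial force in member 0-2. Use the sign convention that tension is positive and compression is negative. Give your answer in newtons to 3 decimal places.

2900.480

N=5 nodes, M=7 members, R=3 reactions → 2N=10, M+R=10
member 0 (0-1): L=2.1953, (cx,cy)=(0.5489,0.8359)
member 1 (0-2): L=2.2370, (cx,cy)=(1.0000,0.0000)
member 2 (1-2): L=2.1053, (cx,cy)=(0.4902,-0.8716)
member 3 (1-3): L=2.0557, (cx,cy)=(0.9987,0.0516)
member 4 (2-3): L=2.1932, (cx,cy)=(0.4655,0.8850)
member 5 (2-4): L=2.0630, (cx,cy)=(1.0000,0.0000)
member 6 (3-4): L=2.2030, (cx,cy)=(0.4730,-0.8811)
solve A·x = −loads:
  F[0-1] = -4242.0615 N (compression)
  F[0-2] = +2900.4795 N (tension)
  F[1-2] = -1710.7712 N (compression)
  F[1-3] = -2222.6271 N (compression)
  F[2-3] = +2425.1141 N (tension)
  F[2-4] = +1090.6835 N (tension)
  F[3-4] = -2305.9355 N (compression)
  Rx@0 = -571.9900 N
  Ry@0 = +3545.8741 N
  Ry@4 = +2031.6859 N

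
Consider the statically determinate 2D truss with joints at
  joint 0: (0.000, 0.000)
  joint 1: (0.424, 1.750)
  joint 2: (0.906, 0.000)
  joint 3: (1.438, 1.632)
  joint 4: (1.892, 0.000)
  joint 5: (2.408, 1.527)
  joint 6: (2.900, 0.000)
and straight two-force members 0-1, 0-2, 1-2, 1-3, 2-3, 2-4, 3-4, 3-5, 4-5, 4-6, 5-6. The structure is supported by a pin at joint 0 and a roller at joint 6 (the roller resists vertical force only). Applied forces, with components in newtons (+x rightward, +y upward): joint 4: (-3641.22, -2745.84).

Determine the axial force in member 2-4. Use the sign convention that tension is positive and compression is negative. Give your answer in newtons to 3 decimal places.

-2800.258

N=7 nodes, M=11 members, R=3 reactions → 2N=14, M+R=14
member 0 (0-1): L=1.8006, (cx,cy)=(0.2355,0.9719)
member 1 (0-2): L=0.9060, (cx,cy)=(1.0000,0.0000)
member 2 (1-2): L=1.8152, (cx,cy)=(0.2655,-0.9641)
member 3 (1-3): L=1.0208, (cx,cy)=(0.9933,-0.1156)
member 4 (2-3): L=1.7165, (cx,cy)=(0.3099,0.9508)
member 5 (2-4): L=0.9860, (cx,cy)=(1.0000,0.0000)
member 6 (3-4): L=1.6940, (cx,cy)=(0.2680,-0.9634)
member 7 (3-5): L=0.9757, (cx,cy)=(0.9942,-0.1076)
member 8 (4-5): L=1.6118, (cx,cy)=(0.3201,0.9474)
member 9 (4-6): L=1.0080, (cx,cy)=(1.0000,0.0000)
member 10 (5-6): L=1.6043, (cx,cy)=(0.3067,-0.9518)
solve A·x = −loads:
  F[0-1] = -982.0299 N (compression)
  F[0-2] = -3409.9786 N (compression)
  F[1-2] = +1051.5725 N (tension)
  F[1-3] = -513.9214 N (compression)
  F[2-3] = -1066.3269 N (compression)
  F[2-4] = -2800.2578 N (compression)
  F[3-4] = +1118.8382 N (tension)
  F[3-5] = -1147.4855 N (compression)
  F[4-5] = +1760.5885 N (tension)
  F[4-6] = +577.1975 N (tension)
  F[5-6] = -1882.1149 N (compression)
  Rx@0 = +3641.2200 N
  Ry@0 = +954.4161 N
  Ry@6 = +1791.4239 N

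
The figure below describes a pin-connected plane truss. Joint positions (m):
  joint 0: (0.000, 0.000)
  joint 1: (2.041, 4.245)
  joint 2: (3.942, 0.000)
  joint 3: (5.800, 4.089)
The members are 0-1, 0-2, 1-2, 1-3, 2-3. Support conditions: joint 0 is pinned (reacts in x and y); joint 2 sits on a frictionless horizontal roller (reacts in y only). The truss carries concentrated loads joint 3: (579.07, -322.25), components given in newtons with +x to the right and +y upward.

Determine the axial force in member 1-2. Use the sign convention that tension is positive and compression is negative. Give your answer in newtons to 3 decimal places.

N=4 nodes, M=5 members, R=3 reactions → 2N=8, M+R=8
member 0 (0-1): L=4.7102, (cx,cy)=(0.4333,0.9012)
member 1 (0-2): L=3.9420, (cx,cy)=(1.0000,0.0000)
member 2 (1-2): L=4.6512, (cx,cy)=(0.4087,-0.9127)
member 3 (1-3): L=3.7622, (cx,cy)=(0.9991,-0.0415)
member 4 (2-3): L=4.4913, (cx,cy)=(0.4137,0.9104)
solve A·x = −loads:
  F[0-1] = +835.0166 N (tension)
  F[0-2] = +217.2426 N (tension)
  F[1-2] = -856.9445 N (compression)
  F[1-3] = +712.6823 N (tension)
  F[2-3] = -321.4987 N (compression)
  Rx@0 = -579.0700 N
  Ry@0 = -752.5514 N
  Ry@2 = +1074.8014 N

-856.945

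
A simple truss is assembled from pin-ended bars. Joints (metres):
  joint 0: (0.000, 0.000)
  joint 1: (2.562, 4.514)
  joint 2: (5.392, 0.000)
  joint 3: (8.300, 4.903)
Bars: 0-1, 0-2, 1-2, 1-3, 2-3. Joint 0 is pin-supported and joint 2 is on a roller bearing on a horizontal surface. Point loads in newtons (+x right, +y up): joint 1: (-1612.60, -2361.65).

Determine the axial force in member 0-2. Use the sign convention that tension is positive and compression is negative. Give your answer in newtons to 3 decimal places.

-142.867

N=4 nodes, M=5 members, R=3 reactions → 2N=8, M+R=8
member 0 (0-1): L=5.1904, (cx,cy)=(0.4936,0.8697)
member 1 (0-2): L=5.3920, (cx,cy)=(1.0000,0.0000)
member 2 (1-2): L=5.3278, (cx,cy)=(0.5312,-0.8473)
member 3 (1-3): L=5.7512, (cx,cy)=(0.9977,0.0676)
member 4 (2-3): L=5.7005, (cx,cy)=(0.5101,0.8601)
solve A·x = −loads:
  F[0-1] = -2977.5462 N (compression)
  F[0-2] = -142.8667 N (compression)
  F[1-2] = +268.9614 N (tension)
  F[1-3] = +0.0000 N (tension)
  F[2-3] = +0.0000 N (tension)
  Rx@0 = +1612.6000 N
  Ry@0 = +2589.5300 N
  Ry@2 = -227.8800 N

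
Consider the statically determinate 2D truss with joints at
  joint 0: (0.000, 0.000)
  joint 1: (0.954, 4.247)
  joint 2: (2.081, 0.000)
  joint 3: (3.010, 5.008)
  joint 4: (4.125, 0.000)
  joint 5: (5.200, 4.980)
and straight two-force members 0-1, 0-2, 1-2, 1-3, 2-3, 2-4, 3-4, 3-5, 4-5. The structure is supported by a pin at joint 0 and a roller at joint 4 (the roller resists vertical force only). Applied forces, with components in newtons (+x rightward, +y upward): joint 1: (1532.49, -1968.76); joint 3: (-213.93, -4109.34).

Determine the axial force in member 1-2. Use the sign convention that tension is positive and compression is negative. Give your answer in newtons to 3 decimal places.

N=6 nodes, M=9 members, R=3 reactions → 2N=12, M+R=12
member 0 (0-1): L=4.3528, (cx,cy)=(0.2192,0.9757)
member 1 (0-2): L=2.0810, (cx,cy)=(1.0000,0.0000)
member 2 (1-2): L=4.3940, (cx,cy)=(0.2565,-0.9665)
member 3 (1-3): L=2.1923, (cx,cy)=(0.9378,0.3471)
member 4 (2-3): L=5.0934, (cx,cy)=(0.1824,0.9832)
member 5 (2-4): L=2.0440, (cx,cy)=(1.0000,0.0000)
member 6 (3-4): L=5.1306, (cx,cy)=(0.2173,-0.9761)
member 7 (3-5): L=2.1902, (cx,cy)=(0.9999,-0.0128)
member 8 (4-5): L=5.0947, (cx,cy)=(0.2110,0.9775)
solve A·x = −loads:
  F[0-1] = -1338.6627 N (compression)
  F[0-2] = +1611.9517 N (tension)
  F[1-2] = -1260.9427 N (compression)
  F[1-3] = -1602.0838 N (compression)
  F[2-3] = +1239.5536 N (tension)
  F[2-4] = +1062.4525 N (tension)
  F[3-4] = -4888.8277 N (compression)
  F[3-5] = +0.0000 N (tension)
  F[4-5] = -0.0000 N (compression)
  Rx@0 = -1318.5600 N
  Ry@0 = +1306.1160 N
  Ry@4 = +4771.9840 N

-1260.943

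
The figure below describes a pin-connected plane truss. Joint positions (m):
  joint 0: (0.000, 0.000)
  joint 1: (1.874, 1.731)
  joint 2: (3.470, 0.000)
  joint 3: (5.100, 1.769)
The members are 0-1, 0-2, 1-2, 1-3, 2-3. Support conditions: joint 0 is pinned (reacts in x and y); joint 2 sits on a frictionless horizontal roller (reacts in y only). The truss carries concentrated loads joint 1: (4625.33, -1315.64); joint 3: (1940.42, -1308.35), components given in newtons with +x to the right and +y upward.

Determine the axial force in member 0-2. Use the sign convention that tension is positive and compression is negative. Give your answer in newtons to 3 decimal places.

2986.613

N=4 nodes, M=5 members, R=3 reactions → 2N=8, M+R=8
member 0 (0-1): L=2.5511, (cx,cy)=(0.7346,0.6785)
member 1 (0-2): L=3.4700, (cx,cy)=(1.0000,0.0000)
member 2 (1-2): L=2.3545, (cx,cy)=(0.6779,-0.7352)
member 3 (1-3): L=3.2262, (cx,cy)=(0.9999,0.0118)
member 4 (2-3): L=2.4055, (cx,cy)=(0.6776,0.7354)
solve A·x = −loads:
  F[0-1] = +4872.3718 N (tension)
  F[0-2] = +2986.6129 N (tension)
  F[1-2] = -6235.3582 N (compression)
  F[1-3] = +3180.7066 N (tension)
  F[2-3] = -1830.0214 N (compression)
  Rx@0 = -6565.7500 N
  Ry@0 = -3306.0226 N
  Ry@2 = +5930.0126 N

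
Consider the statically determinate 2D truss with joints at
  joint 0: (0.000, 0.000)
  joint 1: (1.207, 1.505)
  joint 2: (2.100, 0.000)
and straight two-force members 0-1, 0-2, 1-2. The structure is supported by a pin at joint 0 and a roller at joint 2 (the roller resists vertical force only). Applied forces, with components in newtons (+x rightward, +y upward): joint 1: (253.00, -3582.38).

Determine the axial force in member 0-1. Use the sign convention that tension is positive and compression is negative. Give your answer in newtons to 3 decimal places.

-1720.332

N=3 nodes, M=3 members, R=3 reactions → 2N=6, M+R=6
member 0 (0-1): L=1.9292, (cx,cy)=(0.6256,0.7801)
member 1 (0-2): L=2.1000, (cx,cy)=(1.0000,0.0000)
member 2 (1-2): L=1.7500, (cx,cy)=(0.5103,-0.8600)
solve A·x = −loads:
  F[0-1] = -1720.3322 N (compression)
  F[0-2] = +1329.3134 N (tension)
  F[1-2] = -2605.0264 N (compression)
  Rx@0 = -253.0000 N
  Ry@0 = +1342.0478 N
  Ry@2 = +2240.3322 N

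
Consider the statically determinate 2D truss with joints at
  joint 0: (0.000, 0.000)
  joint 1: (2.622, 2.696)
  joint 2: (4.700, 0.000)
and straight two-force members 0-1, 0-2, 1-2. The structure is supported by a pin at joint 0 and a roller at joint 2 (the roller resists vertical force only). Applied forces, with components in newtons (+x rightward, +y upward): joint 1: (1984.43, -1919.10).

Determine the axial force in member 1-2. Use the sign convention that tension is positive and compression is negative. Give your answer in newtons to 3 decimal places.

-2788.916

N=3 nodes, M=3 members, R=3 reactions → 2N=6, M+R=6
member 0 (0-1): L=3.7608, (cx,cy)=(0.6972,0.7169)
member 1 (0-2): L=4.7000, (cx,cy)=(1.0000,0.0000)
member 2 (1-2): L=3.4039, (cx,cy)=(0.6105,-0.7920)
solve A·x = −loads:
  F[0-1] = +404.2754 N (tension)
  F[0-2] = +1702.5692 N (tension)
  F[1-2] = -2788.9156 N (compression)
  Rx@0 = -1984.4300 N
  Ry@0 = -289.8156 N
  Ry@2 = +2208.9156 N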